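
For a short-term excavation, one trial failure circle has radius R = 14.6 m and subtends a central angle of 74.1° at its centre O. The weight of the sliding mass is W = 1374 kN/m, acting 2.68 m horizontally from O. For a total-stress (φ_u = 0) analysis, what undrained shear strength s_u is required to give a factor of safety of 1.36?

FS = s_u·L_a·R / (W·d), so s_u = FS·W·d / (L_a·R).
Arc length L_a = R·θ = 14.6·(74.1°·π/180) = 14.6·1.2933 = 18.88 m
s_u = 1.36·1374·2.68 / (18.88·14.6) = 5008.0 / 275.68 = 18.17 kPa

s_u = 18.2 kPa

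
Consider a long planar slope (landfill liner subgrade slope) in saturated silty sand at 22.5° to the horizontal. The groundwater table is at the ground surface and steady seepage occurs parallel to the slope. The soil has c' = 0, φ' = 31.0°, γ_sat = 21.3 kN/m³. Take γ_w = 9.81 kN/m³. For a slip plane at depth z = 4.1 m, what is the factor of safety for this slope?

FS = 0.78

With seepage parallel to the slope and the water table at the surface, the effective normal stress on the slip plane uses the buoyant unit weight γ' = γ_sat − γ_w while the driving shear stress uses γ_sat:
FS = [c' + γ' z cos²β tanφ'] / [γ_sat z sinβ cosβ]
(For c' = 0 this reduces to FS = (γ'/γ_sat)·tanφ'/tanβ.)
γ' = 21.3 − 9.81 = 11.49 kN/m³
Numerator = 0.0 + 11.49·4.1·cos²22.5°·tan31.0° = 0.0 + 11.49·4.1·0.8536·0.6009 = 24.161 kPa
Denominator = 21.3·4.1·sin22.5°·cos22.5° = 21.3·4.1·0.3827·0.9239 = 30.876 kPa
FS = 24.161 / 30.876 = 0.783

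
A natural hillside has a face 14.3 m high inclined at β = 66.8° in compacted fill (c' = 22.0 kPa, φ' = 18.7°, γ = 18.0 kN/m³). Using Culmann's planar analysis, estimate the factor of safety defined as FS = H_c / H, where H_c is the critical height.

H_c = (4c'/γ) · sinβ cosφ' / [1 − cos(β − φ')]
    = (4·22.0/18.0) · sin66.8°·cos18.7° / [1 − cos48.1°]
    = 4.889 · 0.8706 / 0.3322 = 12.81 m
FS = H_c / H = 12.81 / 14.3 = 0.896

FS = 0.90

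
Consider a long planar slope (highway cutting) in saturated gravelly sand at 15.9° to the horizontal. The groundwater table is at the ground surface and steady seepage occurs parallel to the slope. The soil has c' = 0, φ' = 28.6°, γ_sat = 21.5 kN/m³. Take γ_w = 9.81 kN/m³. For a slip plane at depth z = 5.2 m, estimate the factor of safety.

With seepage parallel to the slope and the water table at the surface, the effective normal stress on the slip plane uses the buoyant unit weight γ' = γ_sat − γ_w while the driving shear stress uses γ_sat:
FS = [c' + γ' z cos²β tanφ'] / [γ_sat z sinβ cosβ]
(For c' = 0 this reduces to FS = (γ'/γ_sat)·tanφ'/tanβ.)
γ' = 21.5 − 9.81 = 11.69 kN/m³
Numerator = 0.0 + 11.69·5.2·cos²15.9°·tan28.6° = 0.0 + 11.69·5.2·0.9249·0.5452 = 30.655 kPa
Denominator = 21.5·5.2·sin15.9°·cos15.9° = 21.5·5.2·0.2740·0.9617 = 29.457 kPa
FS = 30.655 / 29.457 = 1.041

FS = 1.04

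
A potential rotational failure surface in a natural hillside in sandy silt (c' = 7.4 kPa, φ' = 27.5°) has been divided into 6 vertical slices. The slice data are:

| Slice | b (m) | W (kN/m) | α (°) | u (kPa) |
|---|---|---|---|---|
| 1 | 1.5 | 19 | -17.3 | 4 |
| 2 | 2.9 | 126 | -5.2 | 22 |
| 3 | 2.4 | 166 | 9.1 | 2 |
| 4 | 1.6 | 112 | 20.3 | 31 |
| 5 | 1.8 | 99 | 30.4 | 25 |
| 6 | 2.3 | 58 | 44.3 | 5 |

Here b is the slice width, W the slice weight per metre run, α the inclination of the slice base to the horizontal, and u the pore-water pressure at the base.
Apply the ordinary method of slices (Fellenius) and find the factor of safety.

Ordinary method of slices: FS = Σ[c'·Δl_i + (W_i cosα_i − u_i·Δl_i)·tanφ'] / Σ W_i sinα_i, with Δl_i = b_i / cosα_i.
Slice 1: Δl = 1.5/cos(-17.3°) = 1.571 m; N'_1 = 19·cos(-17.3°) − 4·1.571 = 11.9; c'Δl = 11.63; W sinα = -5.7
Slice 2: Δl = 2.9/cos(-5.2°) = 2.912 m; N'_2 = 126·cos(-5.2°) − 22·2.912 = 61.4; c'Δl = 21.55; W sinα = -11.4
Slice 3: Δl = 2.4/cos9.1° = 2.431 m; N'_3 = 166·cos9.1° − 2·2.431 = 159.0; c'Δl = 17.99; W sinα = 26.3
Slice 4: Δl = 1.6/cos20.3° = 1.706 m; N'_4 = 112·cos20.3° − 31·1.706 = 52.2; c'Δl = 12.62; W sinα = 38.9
Slice 5: Δl = 1.8/cos30.4° = 2.087 m; N'_5 = 99·cos30.4° − 25·2.087 = 33.2; c'Δl = 15.44; W sinα = 50.1
Slice 6: Δl = 2.3/cos44.3° = 3.214 m; N'_6 = 58·cos44.3° − 5·3.214 = 25.4; c'Δl = 23.78; W sinα = 40.5
Σc'Δl = 103.0 kN/m; ΣN' = 343.1 kN/m; ΣW sinα = 138.6 kN/m
Resisting = 103.0 + 343.1·tan27.5° = 103.0 + 178.6 = 281.6 kN/m
FS = 281.6 / 138.6 = 2.031

FS = 2.03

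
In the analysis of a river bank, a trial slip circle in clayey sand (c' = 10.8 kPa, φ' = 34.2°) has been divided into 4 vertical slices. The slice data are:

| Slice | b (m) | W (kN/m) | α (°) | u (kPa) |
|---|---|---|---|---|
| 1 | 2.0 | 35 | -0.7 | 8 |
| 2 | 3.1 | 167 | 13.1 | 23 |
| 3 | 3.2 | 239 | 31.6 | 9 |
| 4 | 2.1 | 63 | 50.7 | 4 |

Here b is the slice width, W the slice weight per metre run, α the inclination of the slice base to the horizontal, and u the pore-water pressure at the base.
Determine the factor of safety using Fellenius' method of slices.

Ordinary method of slices: FS = Σ[c'·Δl_i + (W_i cosα_i − u_i·Δl_i)·tanφ'] / Σ W_i sinα_i, with Δl_i = b_i / cosα_i.
Slice 1: Δl = 2.0/cos(-0.7°) = 2.000 m; N'_1 = 35·cos(-0.7°) − 8·2.000 = 19.0; c'Δl = 21.60; W sinα = -0.4
Slice 2: Δl = 3.1/cos13.1° = 3.183 m; N'_2 = 167·cos13.1° − 23·3.183 = 89.4; c'Δl = 34.37; W sinα = 37.9
Slice 3: Δl = 3.2/cos31.6° = 3.757 m; N'_3 = 239·cos31.6° − 9·3.757 = 169.7; c'Δl = 40.58; W sinα = 125.2
Slice 4: Δl = 2.1/cos50.7° = 3.316 m; N'_4 = 63·cos50.7° − 4·3.316 = 26.6; c'Δl = 35.81; W sinα = 48.8
Σc'Δl = 132.4 kN/m; ΣN' = 304.8 kN/m; ΣW sinα = 211.4 kN/m
Resisting = 132.4 + 304.8·tan34.2° = 132.4 + 207.2 = 339.5 kN/m
FS = 339.5 / 211.4 = 1.606

FS = 1.61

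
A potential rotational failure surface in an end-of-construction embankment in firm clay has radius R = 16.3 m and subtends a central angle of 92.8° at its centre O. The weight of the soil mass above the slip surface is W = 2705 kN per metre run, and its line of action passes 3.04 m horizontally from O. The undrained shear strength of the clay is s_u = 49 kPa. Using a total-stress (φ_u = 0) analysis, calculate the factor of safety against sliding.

FS = 2.56

Taking moments about the centre O, the resisting moment is provided by the undrained shear strength acting along the arc:
Arc length L_a = R·θ = 16.3·(92.8°·π/180) = 16.3·1.6197 = 26.40 m
M_R = s_u·L_a·R = 49·26.40·16.3 = 21086.1 kN·m/m
M_D = W·d = 2705·3.04 = 8223.2 kN·m/m
FS = M_R / M_D = 21086.1 / 8223.2 = 2.564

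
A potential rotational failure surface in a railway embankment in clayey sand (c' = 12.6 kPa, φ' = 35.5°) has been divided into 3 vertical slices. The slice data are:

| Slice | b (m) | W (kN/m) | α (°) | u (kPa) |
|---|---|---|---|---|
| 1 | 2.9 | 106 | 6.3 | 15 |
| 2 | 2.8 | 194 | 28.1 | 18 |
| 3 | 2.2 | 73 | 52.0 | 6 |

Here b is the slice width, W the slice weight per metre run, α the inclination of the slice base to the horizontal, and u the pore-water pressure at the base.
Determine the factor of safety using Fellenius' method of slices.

Ordinary method of slices: FS = Σ[c'·Δl_i + (W_i cosα_i − u_i·Δl_i)·tanφ'] / Σ W_i sinα_i, with Δl_i = b_i / cosα_i.
Slice 1: Δl = 2.9/cos6.3° = 2.918 m; N'_1 = 106·cos6.3° − 15·2.918 = 61.6; c'Δl = 36.76; W sinα = 11.6
Slice 2: Δl = 2.8/cos28.1° = 3.174 m; N'_2 = 194·cos28.1° − 18·3.174 = 114.0; c'Δl = 39.99; W sinα = 91.4
Slice 3: Δl = 2.2/cos52.0° = 3.573 m; N'_3 = 73·cos52.0° − 6·3.573 = 23.5; c'Δl = 45.02; W sinα = 57.5
Σc'Δl = 121.8 kN/m; ΣN' = 199.1 kN/m; ΣW sinα = 160.5 kN/m
Resisting = 121.8 + 199.1·tan35.5° = 121.8 + 142.0 = 263.8 kN/m
FS = 263.8 / 160.5 = 1.643

FS = 1.64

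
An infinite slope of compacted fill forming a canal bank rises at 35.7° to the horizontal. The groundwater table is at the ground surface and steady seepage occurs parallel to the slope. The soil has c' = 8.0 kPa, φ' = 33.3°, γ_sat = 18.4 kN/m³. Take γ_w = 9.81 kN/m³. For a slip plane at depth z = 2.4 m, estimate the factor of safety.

With seepage parallel to the slope and the water table at the surface, the effective normal stress on the slip plane uses the buoyant unit weight γ' = γ_sat − γ_w while the driving shear stress uses γ_sat:
FS = [c' + γ' z cos²β tanφ'] / [γ_sat z sinβ cosβ]
γ' = 18.4 − 9.81 = 8.59 kN/m³
Numerator = 8.0 + 8.59·2.4·cos²35.7°·tan33.3° = 8.0 + 8.59·2.4·0.6595·0.6569 = 16.931 kPa
Denominator = 18.4·2.4·sin35.7°·cos35.7° = 18.4·2.4·0.5835·0.8121 = 20.927 kPa
FS = 16.931 / 20.927 = 0.809

FS = 0.81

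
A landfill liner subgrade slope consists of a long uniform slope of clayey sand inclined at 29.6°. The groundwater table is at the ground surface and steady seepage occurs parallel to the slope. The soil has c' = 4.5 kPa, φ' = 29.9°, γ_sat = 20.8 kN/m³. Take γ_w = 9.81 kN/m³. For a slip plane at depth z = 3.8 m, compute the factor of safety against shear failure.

FS = 0.67

With seepage parallel to the slope and the water table at the surface, the effective normal stress on the slip plane uses the buoyant unit weight γ' = γ_sat − γ_w while the driving shear stress uses γ_sat:
FS = [c' + γ' z cos²β tanφ'] / [γ_sat z sinβ cosβ]
γ' = 20.8 − 9.81 = 10.99 kN/m³
Numerator = 4.5 + 10.99·3.8·cos²29.6°·tan29.9° = 4.5 + 10.99·3.8·0.7560·0.5750 = 22.655 kPa
Denominator = 20.8·3.8·sin29.6°·cos29.6° = 20.8·3.8·0.4939·0.8695 = 33.946 kPa
FS = 22.655 / 33.946 = 0.667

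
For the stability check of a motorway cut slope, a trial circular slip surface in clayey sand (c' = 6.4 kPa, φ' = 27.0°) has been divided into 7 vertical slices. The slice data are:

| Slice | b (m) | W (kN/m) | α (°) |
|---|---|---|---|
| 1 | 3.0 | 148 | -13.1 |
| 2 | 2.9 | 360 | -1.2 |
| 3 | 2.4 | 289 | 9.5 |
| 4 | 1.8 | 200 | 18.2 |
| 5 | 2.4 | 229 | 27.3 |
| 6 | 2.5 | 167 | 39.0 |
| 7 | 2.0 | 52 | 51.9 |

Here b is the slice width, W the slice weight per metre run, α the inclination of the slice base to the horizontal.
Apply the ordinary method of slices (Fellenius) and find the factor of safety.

FS = 2.53

Ordinary method of slices: FS = Σ[c'·Δl_i + (W_i cosα_i)·tanφ'] / Σ W_i sinα_i, with Δl_i = b_i / cosα_i.
Slice 1: Δl = 3.0/cos(-13.1°) = 3.080 m; N'_1 = 148·cos(-13.1°) = 144.1; c'Δl = 19.71; W sinα = -33.5
Slice 2: Δl = 2.9/cos(-1.2°) = 2.901 m; N'_2 = 360·cos(-1.2°) = 359.9; c'Δl = 18.56; W sinα = -7.5
Slice 3: Δl = 2.4/cos9.5° = 2.433 m; N'_3 = 289·cos9.5° = 285.0; c'Δl = 15.57; W sinα = 47.7
Slice 4: Δl = 1.8/cos18.2° = 1.895 m; N'_4 = 200·cos18.2° = 190.0; c'Δl = 12.13; W sinα = 62.5
Slice 5: Δl = 2.4/cos27.3° = 2.701 m; N'_5 = 229·cos27.3° = 203.5; c'Δl = 17.29; W sinα = 105.0
Slice 6: Δl = 2.5/cos39.0° = 3.217 m; N'_6 = 167·cos39.0° = 129.8; c'Δl = 20.59; W sinα = 105.1
Slice 7: Δl = 2.0/cos51.9° = 3.241 m; N'_7 = 52·cos51.9° = 32.1; c'Δl = 20.74; W sinα = 40.9
Σc'Δl = 124.6 kN/m; ΣN' = 1344.5 kN/m; ΣW sinα = 320.1 kN/m
Resisting = 124.6 + 1344.5·tan27.0° = 124.6 + 685.0 = 809.6 kN/m
FS = 809.6 / 320.1 = 2.529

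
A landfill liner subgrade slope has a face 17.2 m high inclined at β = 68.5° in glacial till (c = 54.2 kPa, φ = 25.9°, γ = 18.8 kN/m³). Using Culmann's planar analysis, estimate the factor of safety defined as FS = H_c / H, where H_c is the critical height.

FS = 2.13

H_c = (4c/γ) · sinβ cosφ / [1 − cos(β − φ)]
    = (4·54.2/18.8) · sin68.5°·cos25.9° / [1 − cos42.6°]
    = 11.532 · 0.8370 / 0.2639 = 36.57 m
FS = H_c / H = 36.57 / 17.2 = 2.126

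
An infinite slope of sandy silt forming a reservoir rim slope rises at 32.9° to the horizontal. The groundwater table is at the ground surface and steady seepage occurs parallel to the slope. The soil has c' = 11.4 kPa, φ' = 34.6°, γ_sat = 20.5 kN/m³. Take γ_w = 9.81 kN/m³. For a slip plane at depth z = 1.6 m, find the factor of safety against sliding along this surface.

FS = 1.32

With seepage parallel to the slope and the water table at the surface, the effective normal stress on the slip plane uses the buoyant unit weight γ' = γ_sat − γ_w while the driving shear stress uses γ_sat:
FS = [c' + γ' z cos²β tanφ'] / [γ_sat z sinβ cosβ]
γ' = 20.5 − 9.81 = 10.69 kN/m³
Numerator = 11.4 + 10.69·1.6·cos²32.9°·tan34.6° = 11.4 + 10.69·1.6·0.7050·0.6899 = 19.718 kPa
Denominator = 20.5·1.6·sin32.9°·cos32.9° = 20.5·1.6·0.5432·0.8396 = 14.959 kPa
FS = 19.718 / 14.959 = 1.318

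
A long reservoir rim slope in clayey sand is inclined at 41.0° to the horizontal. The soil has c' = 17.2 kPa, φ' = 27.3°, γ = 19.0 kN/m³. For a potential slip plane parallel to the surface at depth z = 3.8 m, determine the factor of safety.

For an infinite slope with a slip plane parallel to the surface (no pore pressure): FS = [c' + γz cos²β tanφ'] / [γz sinβ cosβ].
γz = 19.0·3.8 = 72.20 kN/m²
Numerator = 17.2 + 72.20·cos²41.0°·tan27.3° = 17.2 + 72.20·0.5696·0.5161 = 38.426 kPa
Denominator = 72.20·sin41.0°·cos41.0° = 72.20·0.6561·0.7547 = 35.749 kPa
FS = 38.426 / 35.749 = 1.075

FS = 1.07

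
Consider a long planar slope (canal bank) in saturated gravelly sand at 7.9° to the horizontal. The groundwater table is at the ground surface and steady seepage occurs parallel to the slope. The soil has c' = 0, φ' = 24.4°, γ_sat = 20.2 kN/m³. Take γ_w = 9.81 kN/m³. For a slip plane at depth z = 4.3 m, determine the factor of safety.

FS = 1.68

With seepage parallel to the slope and the water table at the surface, the effective normal stress on the slip plane uses the buoyant unit weight γ' = γ_sat − γ_w while the driving shear stress uses γ_sat:
FS = [c' + γ' z cos²β tanφ'] / [γ_sat z sinβ cosβ]
(For c' = 0 this reduces to FS = (γ'/γ_sat)·tanφ'/tanβ.)
γ' = 20.2 − 9.81 = 10.39 kN/m³
Numerator = 0.0 + 10.39·4.3·cos²7.9°·tan24.4° = 0.0 + 10.39·4.3·0.9811·0.4536 = 19.884 kPa
Denominator = 20.2·4.3·sin7.9°·cos7.9° = 20.2·4.3·0.1374·0.9905 = 11.825 kPa
FS = 19.884 / 11.825 = 1.681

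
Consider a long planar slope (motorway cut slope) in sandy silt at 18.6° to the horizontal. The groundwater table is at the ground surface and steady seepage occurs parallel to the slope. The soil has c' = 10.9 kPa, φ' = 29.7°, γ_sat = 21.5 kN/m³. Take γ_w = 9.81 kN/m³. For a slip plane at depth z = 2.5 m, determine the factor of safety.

With seepage parallel to the slope and the water table at the surface, the effective normal stress on the slip plane uses the buoyant unit weight γ' = γ_sat − γ_w while the driving shear stress uses γ_sat:
FS = [c' + γ' z cos²β tanφ'] / [γ_sat z sinβ cosβ]
γ' = 21.5 − 9.81 = 11.69 kN/m³
Numerator = 10.9 + 11.69·2.5·cos²18.6°·tan29.7° = 10.9 + 11.69·2.5·0.8983·0.5704 = 25.874 kPa
Denominator = 21.5·2.5·sin18.6°·cos18.6° = 21.5·2.5·0.3190·0.9478 = 16.249 kPa
FS = 25.874 / 16.249 = 1.592

FS = 1.59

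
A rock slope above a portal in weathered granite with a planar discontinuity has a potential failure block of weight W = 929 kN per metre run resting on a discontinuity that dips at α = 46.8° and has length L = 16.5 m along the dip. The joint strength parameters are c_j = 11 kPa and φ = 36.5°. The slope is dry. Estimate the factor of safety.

Resolving the block weight along and normal to the plane and applying the Mohr–Coulomb strength on the joint:
N' = W cosα = 929·cos46.8° = 635.9 kN/m
Driving force T = W sinα = 929·sin46.8° = 677.2 kN/m
Resisting force R = c_j·L + N'·tanφ = 11·16.5 + 635.9·tan36.5° = 181.5 + 470.6 = 652.1 kN/m
FS = R / T = 652.1 / 677.2 = 0.963

FS = 0.96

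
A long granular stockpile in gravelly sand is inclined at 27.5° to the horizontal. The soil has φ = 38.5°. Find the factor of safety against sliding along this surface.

FS = 1.53

For a dry cohesionless infinite slope the factor of safety is FS = tanφ / tanβ.
FS = tan38.5° / tan27.5° = 0.7954 / 0.5206 = 1.528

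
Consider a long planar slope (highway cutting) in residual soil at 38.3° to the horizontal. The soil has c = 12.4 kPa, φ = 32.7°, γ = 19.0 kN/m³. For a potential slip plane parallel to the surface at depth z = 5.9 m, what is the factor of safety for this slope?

FS = 1.04

For an infinite slope with a slip plane parallel to the surface (no pore pressure): FS = [c + γz cos²β tanφ] / [γz sinβ cosβ].
γz = 19.0·5.9 = 112.10 kN/m²
Numerator = 12.4 + 112.10·cos²38.3°·tan32.7° = 12.4 + 112.10·0.6159·0.6420 = 56.723 kPa
Denominator = 112.10·sin38.3°·cos38.3° = 112.10·0.6198·0.7848 = 54.524 kPa
FS = 56.723 / 54.524 = 1.040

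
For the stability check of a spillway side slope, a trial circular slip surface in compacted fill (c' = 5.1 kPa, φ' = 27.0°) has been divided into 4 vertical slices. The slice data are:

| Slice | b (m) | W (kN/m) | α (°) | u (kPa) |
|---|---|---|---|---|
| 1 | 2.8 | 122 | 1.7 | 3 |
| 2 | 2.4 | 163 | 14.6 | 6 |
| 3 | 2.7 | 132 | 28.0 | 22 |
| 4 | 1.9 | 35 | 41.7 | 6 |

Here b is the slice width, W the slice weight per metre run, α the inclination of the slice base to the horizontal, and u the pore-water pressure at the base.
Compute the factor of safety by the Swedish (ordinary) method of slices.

Ordinary method of slices: FS = Σ[c'·Δl_i + (W_i cosα_i − u_i·Δl_i)·tanφ'] / Σ W_i sinα_i, with Δl_i = b_i / cosα_i.
Slice 1: Δl = 2.8/cos1.7° = 2.801 m; N'_1 = 122·cos1.7° − 3·2.801 = 113.5; c'Δl = 14.29; W sinα = 3.6
Slice 2: Δl = 2.4/cos14.6° = 2.480 m; N'_2 = 163·cos14.6° − 6·2.480 = 142.9; c'Δl = 12.65; W sinα = 41.1
Slice 3: Δl = 2.7/cos28.0° = 3.058 m; N'_3 = 132·cos28.0° − 22·3.058 = 49.3; c'Δl = 15.60; W sinα = 62.0
Slice 4: Δl = 1.9/cos41.7° = 2.545 m; N'_4 = 35·cos41.7° − 6·2.545 = 10.9; c'Δl = 12.98; W sinα = 23.3
Σc'Δl = 55.5 kN/m; ΣN' = 316.5 kN/m; ΣW sinα = 130.0 kN/m
Resisting = 55.5 + 316.5·tan27.0° = 55.5 + 161.3 = 216.8 kN/m
FS = 216.8 / 130.0 = 1.668

FS = 1.67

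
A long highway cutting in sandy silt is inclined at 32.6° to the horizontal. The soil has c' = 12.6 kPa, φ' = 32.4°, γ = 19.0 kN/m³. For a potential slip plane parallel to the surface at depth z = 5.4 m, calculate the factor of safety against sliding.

For an infinite slope with a slip plane parallel to the surface (no pore pressure): FS = [c' + γz cos²β tanφ'] / [γz sinβ cosβ].
γz = 19.0·5.4 = 102.60 kN/m²
Numerator = 12.6 + 102.60·cos²32.6°·tan32.4° = 12.6 + 102.60·0.7097·0.6346 = 58.812 kPa
Denominator = 102.60·sin32.6°·cos32.6° = 102.60·0.5388·0.8425 = 46.569 kPa
FS = 58.812 / 46.569 = 1.263

FS = 1.26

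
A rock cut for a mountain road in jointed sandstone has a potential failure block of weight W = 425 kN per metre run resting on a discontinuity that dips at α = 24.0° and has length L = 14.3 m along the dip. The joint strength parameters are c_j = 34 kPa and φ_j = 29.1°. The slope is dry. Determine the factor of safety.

Resolving the block weight along and normal to the plane and applying the Mohr–Coulomb strength on the joint:
N' = W cosα = 425·cos24.0° = 388.3 kN/m
Driving force T = W sinα = 425·sin24.0° = 172.9 kN/m
Resisting force R = c_j·L + N'·tanφ_j = 34·14.3 + 388.3·tan29.1° = 486.2 + 216.1 = 702.3 kN/m
FS = R / T = 702.3 / 172.9 = 4.063

FS = 4.06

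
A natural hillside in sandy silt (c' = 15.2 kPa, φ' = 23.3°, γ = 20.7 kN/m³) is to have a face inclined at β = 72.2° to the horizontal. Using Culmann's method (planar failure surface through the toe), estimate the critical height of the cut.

H_c = 7.50 m

Culmann's analysis gives the critical failure plane at α_cr = (β + φ')/2 = (72.2 + 23.3)/2 = 47.8°, and the critical height
H_c = (4c'/γ) · sinβ cosφ' / [1 − cos(β − φ')]
    = (4·15.2/20.7) · sin72.2°·cos23.3° / [1 − cos(48.9°)]
    = 2.937 · 0.9521·0.9184 / [1 − 0.6574]
    = 2.937 · 0.8745 / 0.3426
    = 7.50 m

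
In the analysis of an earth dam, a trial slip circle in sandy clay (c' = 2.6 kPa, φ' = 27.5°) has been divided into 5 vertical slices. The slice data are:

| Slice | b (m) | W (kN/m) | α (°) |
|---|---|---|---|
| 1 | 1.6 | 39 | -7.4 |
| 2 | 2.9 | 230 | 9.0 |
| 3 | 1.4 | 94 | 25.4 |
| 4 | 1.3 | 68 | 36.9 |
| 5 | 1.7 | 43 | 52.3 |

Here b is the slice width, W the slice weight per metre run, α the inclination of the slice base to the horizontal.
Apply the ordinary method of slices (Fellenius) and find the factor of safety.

FS = 1.72

Ordinary method of slices: FS = Σ[c'·Δl_i + (W_i cosα_i)·tanφ'] / Σ W_i sinα_i, with Δl_i = b_i / cosα_i.
Slice 1: Δl = 1.6/cos(-7.4°) = 1.613 m; N'_1 = 39·cos(-7.4°) = 38.7; c'Δl = 4.19; W sinα = -5.0
Slice 2: Δl = 2.9/cos9.0° = 2.936 m; N'_2 = 230·cos9.0° = 227.2; c'Δl = 7.63; W sinα = 36.0
Slice 3: Δl = 1.4/cos25.4° = 1.550 m; N'_3 = 94·cos25.4° = 84.9; c'Δl = 4.03; W sinα = 40.3
Slice 4: Δl = 1.3/cos36.9° = 1.626 m; N'_4 = 68·cos36.9° = 54.4; c'Δl = 4.23; W sinα = 40.8
Slice 5: Δl = 1.7/cos52.3° = 2.780 m; N'_5 = 43·cos52.3° = 26.3; c'Δl = 7.23; W sinα = 34.0
Σc'Δl = 27.3 kN/m; ΣN' = 431.4 kN/m; ΣW sinα = 146.1 kN/m
Resisting = 27.3 + 431.4·tan27.5° = 27.3 + 224.6 = 251.9 kN/m
FS = 251.9 / 146.1 = 1.724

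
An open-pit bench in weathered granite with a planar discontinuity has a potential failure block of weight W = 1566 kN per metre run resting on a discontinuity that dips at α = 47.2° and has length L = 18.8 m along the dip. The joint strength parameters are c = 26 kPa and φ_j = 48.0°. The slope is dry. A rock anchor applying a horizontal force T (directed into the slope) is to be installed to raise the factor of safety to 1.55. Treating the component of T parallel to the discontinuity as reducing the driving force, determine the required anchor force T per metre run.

T = 59 kN/m

Resolving forces along and normal to the sliding plane, with the horizontal anchor force T adding T·sinα to the effective normal force and T·cosα acting up the plane against the driving force:
FS = [cL + (W cosα + T sinα) tanφ_j] / [W sinα − T cosα]
Without the anchor: N' = 1064.0 kN/m, driving T_d = 1149.0 kN/m, resisting R = 26·18.8 + 1064.0·tan48.0° = 1670.5 kN/m, FS = 1.45.
Setting FS = 1.55 and solving for T:
1.55·(1149.0 − T cos47.2°) = 1670.5 + T sin47.2°·tan48.0°
T·(sin47.2°·tan48.0° + 1.55·cos47.2°) = 1.55·1149.0 − 1670.5
T·(0.7337·1.1106 + 1.55·0.6794) = 1781.0 − 1670.5 = 110.5
T·1.8680 = 110.5
T = 59.1 kN/m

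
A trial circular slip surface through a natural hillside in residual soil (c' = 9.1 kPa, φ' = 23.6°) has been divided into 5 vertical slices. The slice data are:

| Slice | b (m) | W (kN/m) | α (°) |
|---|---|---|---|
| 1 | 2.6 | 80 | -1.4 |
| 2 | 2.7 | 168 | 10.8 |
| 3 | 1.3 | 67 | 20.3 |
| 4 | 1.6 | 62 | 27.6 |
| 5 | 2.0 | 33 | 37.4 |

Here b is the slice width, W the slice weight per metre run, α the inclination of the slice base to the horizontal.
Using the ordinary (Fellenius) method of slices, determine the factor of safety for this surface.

FS = 2.66

Ordinary method of slices: FS = Σ[c'·Δl_i + (W_i cosα_i)·tanφ'] / Σ W_i sinα_i, with Δl_i = b_i / cosα_i.
Slice 1: Δl = 2.6/cos(-1.4°) = 2.601 m; N'_1 = 80·cos(-1.4°) = 80.0; c'Δl = 23.67; W sinα = -2.0
Slice 2: Δl = 2.7/cos10.8° = 2.749 m; N'_2 = 168·cos10.8° = 165.0; c'Δl = 25.01; W sinα = 31.5
Slice 3: Δl = 1.3/cos20.3° = 1.386 m; N'_3 = 67·cos20.3° = 62.8; c'Δl = 12.61; W sinα = 23.2
Slice 4: Δl = 1.6/cos27.6° = 1.805 m; N'_4 = 62·cos27.6° = 54.9; c'Δl = 16.43; W sinα = 28.7
Slice 5: Δl = 2.0/cos37.4° = 2.518 m; N'_5 = 33·cos37.4° = 26.2; c'Δl = 22.91; W sinα = 20.0
Σc'Δl = 100.6 kN/m; ΣN' = 389.0 kN/m; ΣW sinα = 101.5 kN/m
Resisting = 100.6 + 389.0·tan23.6° = 100.6 + 169.9 = 270.6 kN/m
FS = 270.6 / 101.5 = 2.665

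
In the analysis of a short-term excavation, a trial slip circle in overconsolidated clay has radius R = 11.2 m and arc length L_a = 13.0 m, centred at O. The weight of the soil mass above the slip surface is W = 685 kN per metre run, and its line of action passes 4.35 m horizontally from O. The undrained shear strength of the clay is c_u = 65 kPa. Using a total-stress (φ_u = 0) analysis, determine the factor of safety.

Taking moments about the centre O, the resisting moment is provided by the undrained shear strength acting along the arc:
M_R = c_u·L_a·R = 65·13.00·11.2 = 9464.0 kN·m/m
M_D = W·d = 685·4.35 = 2979.7 kN·m/m
FS = M_R / M_D = 9464.0 / 2979.7 = 3.176

FS = 3.18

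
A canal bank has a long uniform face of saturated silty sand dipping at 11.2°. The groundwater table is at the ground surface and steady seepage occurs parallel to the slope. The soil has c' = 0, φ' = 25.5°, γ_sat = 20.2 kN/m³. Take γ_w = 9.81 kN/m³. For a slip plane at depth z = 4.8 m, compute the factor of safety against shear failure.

FS = 1.24

With seepage parallel to the slope and the water table at the surface, the effective normal stress on the slip plane uses the buoyant unit weight γ' = γ_sat − γ_w while the driving shear stress uses γ_sat:
FS = [c' + γ' z cos²β tanφ'] / [γ_sat z sinβ cosβ]
(For c' = 0 this reduces to FS = (γ'/γ_sat)·tanφ'/tanβ.)
γ' = 20.2 − 9.81 = 10.39 kN/m³
Numerator = 0.0 + 10.39·4.8·cos²11.2°·tan25.5° = 0.0 + 10.39·4.8·0.9623·0.4770 = 22.890 kPa
Denominator = 20.2·4.8·sin11.2°·cos11.2° = 20.2·4.8·0.1942·0.9810 = 18.474 kPa
FS = 22.890 / 18.474 = 1.239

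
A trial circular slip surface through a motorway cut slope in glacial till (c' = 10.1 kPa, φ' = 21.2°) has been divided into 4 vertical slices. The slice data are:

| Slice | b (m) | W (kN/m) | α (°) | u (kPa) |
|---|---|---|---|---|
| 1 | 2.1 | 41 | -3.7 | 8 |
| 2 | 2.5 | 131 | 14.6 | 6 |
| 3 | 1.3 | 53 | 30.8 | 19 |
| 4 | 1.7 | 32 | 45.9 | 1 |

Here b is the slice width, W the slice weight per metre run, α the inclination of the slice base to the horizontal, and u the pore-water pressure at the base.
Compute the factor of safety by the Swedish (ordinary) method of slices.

Ordinary method of slices: FS = Σ[c'·Δl_i + (W_i cosα_i − u_i·Δl_i)·tanφ'] / Σ W_i sinα_i, with Δl_i = b_i / cosα_i.
Slice 1: Δl = 2.1/cos(-3.7°) = 2.104 m; N'_1 = 41·cos(-3.7°) − 8·2.104 = 24.1; c'Δl = 21.25; W sinα = -2.6
Slice 2: Δl = 2.5/cos14.6° = 2.583 m; N'_2 = 131·cos14.6° − 6·2.583 = 111.3; c'Δl = 26.09; W sinα = 33.0
Slice 3: Δl = 1.3/cos30.8° = 1.513 m; N'_3 = 53·cos30.8° − 19·1.513 = 16.8; c'Δl = 15.29; W sinα = 27.1
Slice 4: Δl = 1.7/cos45.9° = 2.443 m; N'_4 = 32·cos45.9° − 1·2.443 = 19.8; c'Δl = 24.67; W sinα = 23.0
Σc'Δl = 87.3 kN/m; ΣN' = 171.9 kN/m; ΣW sinα = 80.5 kN/m
Resisting = 87.3 + 171.9·tan21.2° = 87.3 + 66.7 = 154.0 kN/m
FS = 154.0 / 80.5 = 1.913

FS = 1.91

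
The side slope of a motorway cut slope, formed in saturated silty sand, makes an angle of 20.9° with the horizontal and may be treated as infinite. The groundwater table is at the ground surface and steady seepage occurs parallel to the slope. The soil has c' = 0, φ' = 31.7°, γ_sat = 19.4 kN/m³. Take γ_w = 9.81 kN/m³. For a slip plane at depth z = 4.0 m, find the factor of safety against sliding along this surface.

FS = 0.80

With seepage parallel to the slope and the water table at the surface, the effective normal stress on the slip plane uses the buoyant unit weight γ' = γ_sat − γ_w while the driving shear stress uses γ_sat:
FS = [c' + γ' z cos²β tanφ'] / [γ_sat z sinβ cosβ]
(For c' = 0 this reduces to FS = (γ'/γ_sat)·tanφ'/tanβ.)
γ' = 19.4 − 9.81 = 9.59 kN/m³
Numerator = 0.0 + 9.59·4.0·cos²20.9°·tan31.7° = 0.0 + 9.59·4.0·0.8727·0.6176 = 20.677 kPa
Denominator = 19.4·4.0·sin20.9°·cos20.9° = 19.4·4.0·0.3567·0.9342 = 25.861 kPa
FS = 20.677 / 25.861 = 0.800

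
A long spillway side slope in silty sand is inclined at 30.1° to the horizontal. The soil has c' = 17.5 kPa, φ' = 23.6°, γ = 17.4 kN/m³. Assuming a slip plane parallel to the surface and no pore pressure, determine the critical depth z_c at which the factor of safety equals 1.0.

z_c = 9.41 m

Setting FS = 1.00 in FS = [c' + γz cos²β tanφ'] / [γz sinβ cosβ] and solving for z:
z = c' / [γ cosβ (FS·sinβ − cosβ·tanφ')]
  = 17.5 / [17.4·cos30.1°·(1.00·sin30.1° − cos30.1°·tan23.6°)]
  = 17.5 / [17.4·0.8652·(1.00·0.5015 − 0.8652·0.4369)]
  = 17.5 / 1.8597 = 9.410 m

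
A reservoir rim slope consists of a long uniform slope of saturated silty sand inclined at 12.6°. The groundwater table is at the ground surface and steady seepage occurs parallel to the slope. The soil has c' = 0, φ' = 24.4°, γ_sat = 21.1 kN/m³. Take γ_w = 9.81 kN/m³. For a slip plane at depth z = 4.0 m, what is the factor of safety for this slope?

With seepage parallel to the slope and the water table at the surface, the effective normal stress on the slip plane uses the buoyant unit weight γ' = γ_sat − γ_w while the driving shear stress uses γ_sat:
FS = [c' + γ' z cos²β tanφ'] / [γ_sat z sinβ cosβ]
(For c' = 0 this reduces to FS = (γ'/γ_sat)·tanφ'/tanβ.)
γ' = 21.1 − 9.81 = 11.29 kN/m³
Numerator = 0.0 + 11.29·4.0·cos²12.6°·tan24.4° = 0.0 + 11.29·4.0·0.9524·0.4536 = 19.511 kPa
Denominator = 21.1·4.0·sin12.6°·cos12.6° = 21.1·4.0·0.2181·0.9759 = 17.968 kPa
FS = 19.511 / 17.968 = 1.086

FS = 1.09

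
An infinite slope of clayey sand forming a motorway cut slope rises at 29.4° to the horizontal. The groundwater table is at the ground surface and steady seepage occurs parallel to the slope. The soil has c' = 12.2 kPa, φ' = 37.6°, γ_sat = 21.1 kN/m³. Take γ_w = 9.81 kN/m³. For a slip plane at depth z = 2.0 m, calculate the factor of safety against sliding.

With seepage parallel to the slope and the water table at the surface, the effective normal stress on the slip plane uses the buoyant unit weight γ' = γ_sat − γ_w while the driving shear stress uses γ_sat:
FS = [c' + γ' z cos²β tanφ'] / [γ_sat z sinβ cosβ]
γ' = 21.1 − 9.81 = 11.29 kN/m³
Numerator = 12.2 + 11.29·2.0·cos²29.4°·tan37.6° = 12.2 + 11.29·2.0·0.7590·0.7701 = 25.398 kPa
Denominator = 21.1·2.0·sin29.4°·cos29.4° = 21.1·2.0·0.4909·0.8712 = 18.048 kPa
FS = 25.398 / 18.048 = 1.407

FS = 1.41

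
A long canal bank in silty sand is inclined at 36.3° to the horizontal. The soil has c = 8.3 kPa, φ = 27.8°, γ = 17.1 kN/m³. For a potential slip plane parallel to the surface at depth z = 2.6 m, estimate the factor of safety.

FS = 1.11

For an infinite slope with a slip plane parallel to the surface (no pore pressure): FS = [c + γz cos²β tanφ] / [γz sinβ cosβ].
γz = 17.1·2.6 = 44.46 kN/m²
Numerator = 8.3 + 44.46·cos²36.3°·tan27.8° = 8.3 + 44.46·0.6495·0.5272 = 23.525 kPa
Denominator = 44.46·sin36.3°·cos36.3° = 44.46·0.5920·0.8059 = 21.213 kPa
FS = 23.525 / 21.213 = 1.109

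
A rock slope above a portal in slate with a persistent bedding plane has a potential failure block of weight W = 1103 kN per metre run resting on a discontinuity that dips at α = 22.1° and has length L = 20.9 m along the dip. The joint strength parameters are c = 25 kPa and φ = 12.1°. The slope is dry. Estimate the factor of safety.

Resolving the block weight along and normal to the plane and applying the Mohr–Coulomb strength on the joint:
N' = W cosα = 1103·cos22.1° = 1022.0 kN/m
Driving force T = W sinα = 1103·sin22.1° = 415.0 kN/m
Resisting force R = c·L + N'·tanφ = 25·20.9 + 1022.0·tan12.1° = 522.5 + 219.1 = 741.6 kN/m
FS = R / T = 741.6 / 415.0 = 1.787

FS = 1.79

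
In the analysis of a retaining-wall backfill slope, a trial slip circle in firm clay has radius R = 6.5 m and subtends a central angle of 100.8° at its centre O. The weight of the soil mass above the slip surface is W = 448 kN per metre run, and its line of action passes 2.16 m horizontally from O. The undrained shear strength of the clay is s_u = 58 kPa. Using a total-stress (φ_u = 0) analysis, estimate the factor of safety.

Taking moments about the centre O, the resisting moment is provided by the undrained shear strength acting along the arc:
Arc length L_a = R·θ = 6.5·(100.8°·π/180) = 6.5·1.7593 = 11.44 m
M_R = s_u·L_a·R = 58·11.44·6.5 = 4311.1 kN·m/m
M_D = W·d = 448·2.16 = 967.7 kN·m/m
FS = M_R / M_D = 4311.1 / 967.7 = 4.455

FS = 4.46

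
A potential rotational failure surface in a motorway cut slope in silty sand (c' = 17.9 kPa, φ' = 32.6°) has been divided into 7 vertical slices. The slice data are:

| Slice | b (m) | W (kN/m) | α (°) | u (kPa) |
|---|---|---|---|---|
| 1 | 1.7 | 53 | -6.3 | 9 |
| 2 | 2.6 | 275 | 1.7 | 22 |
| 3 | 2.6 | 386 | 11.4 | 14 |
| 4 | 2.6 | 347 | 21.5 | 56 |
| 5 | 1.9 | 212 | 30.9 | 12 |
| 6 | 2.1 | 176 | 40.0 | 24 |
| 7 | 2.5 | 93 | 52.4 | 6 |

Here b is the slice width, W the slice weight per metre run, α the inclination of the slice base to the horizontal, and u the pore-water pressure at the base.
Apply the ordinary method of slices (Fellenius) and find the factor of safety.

Ordinary method of slices: FS = Σ[c'·Δl_i + (W_i cosα_i − u_i·Δl_i)·tanφ'] / Σ W_i sinα_i, with Δl_i = b_i / cosα_i.
Slice 1: Δl = 1.7/cos(-6.3°) = 1.710 m; N'_1 = 53·cos(-6.3°) − 9·1.710 = 37.3; c'Δl = 30.61; W sinα = -5.8
Slice 2: Δl = 2.6/cos1.7° = 2.601 m; N'_2 = 275·cos1.7° − 22·2.601 = 217.7; c'Δl = 46.56; W sinα = 8.2
Slice 3: Δl = 2.6/cos11.4° = 2.652 m; N'_3 = 386·cos11.4° − 14·2.652 = 341.3; c'Δl = 47.48; W sinα = 76.3
Slice 4: Δl = 2.6/cos21.5° = 2.794 m; N'_4 = 347·cos21.5° − 56·2.794 = 166.4; c'Δl = 50.02; W sinα = 127.2
Slice 5: Δl = 1.9/cos30.9° = 2.214 m; N'_5 = 212·cos30.9° − 12·2.214 = 155.3; c'Δl = 39.64; W sinα = 108.9
Slice 6: Δl = 2.1/cos40.0° = 2.741 m; N'_6 = 176·cos40.0° − 24·2.741 = 69.0; c'Δl = 49.07; W sinα = 113.1
Slice 7: Δl = 2.5/cos52.4° = 4.097 m; N'_7 = 93·cos52.4° − 6·4.097 = 32.2; c'Δl = 73.34; W sinα = 73.7
Σc'Δl = 336.7 kN/m; ΣN' = 1019.1 kN/m; ΣW sinα = 501.5 kN/m
Resisting = 336.7 + 1019.1·tan32.6° = 336.7 + 651.7 = 988.5 kN/m
FS = 988.5 / 501.5 = 1.971

FS = 1.97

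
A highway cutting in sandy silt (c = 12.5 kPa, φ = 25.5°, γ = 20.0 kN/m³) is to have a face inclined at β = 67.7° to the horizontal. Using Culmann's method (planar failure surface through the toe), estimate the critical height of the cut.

Culmann's analysis gives the critical failure plane at α_cr = (β + φ)/2 = (67.7 + 25.5)/2 = 46.6°, and the critical height
H_c = (4c/γ) · sinβ cosφ / [1 − cos(β − φ)]
    = (4·12.5/20.0) · sin67.7°·cos25.5° / [1 − cos(42.2°)]
    = 2.500 · 0.9252·0.9026 / [1 − 0.7408]
    = 2.500 · 0.8351 / 0.2592
    = 8.05 m

H_c = 8.05 m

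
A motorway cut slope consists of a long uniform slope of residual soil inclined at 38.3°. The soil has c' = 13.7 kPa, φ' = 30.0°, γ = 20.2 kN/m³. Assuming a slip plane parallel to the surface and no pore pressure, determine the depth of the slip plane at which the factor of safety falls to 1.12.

Setting FS = 1.12 in FS = [c' + γz cos²β tanφ'] / [γz sinβ cosβ] and solving for z:
z = c' / [γ cosβ (FS·sinβ − cosβ·tanφ')]
  = 13.7 / [20.2·cos38.3°·(1.12·sin38.3° − cos38.3°·tan30.0°)]
  = 13.7 / [20.2·0.7848·(1.12·0.6198 − 0.7848·0.5774)]
  = 13.7 / 3.8214 = 3.585 m

z = 3.59 m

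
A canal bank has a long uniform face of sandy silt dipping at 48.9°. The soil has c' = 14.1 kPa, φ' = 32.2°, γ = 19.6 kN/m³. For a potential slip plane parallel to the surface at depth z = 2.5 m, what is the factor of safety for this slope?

FS = 1.13

For an infinite slope with a slip plane parallel to the surface (no pore pressure): FS = [c' + γz cos²β tanφ'] / [γz sinβ cosβ].
γz = 19.6·2.5 = 49.00 kN/m²
Numerator = 14.1 + 49.00·cos²48.9°·tan32.2° = 14.1 + 49.00·0.4321·0.6297 = 27.435 kPa
Denominator = 49.00·sin48.9°·cos48.9° = 49.00·0.7536·0.6574 = 24.273 kPa
FS = 27.435 / 24.273 = 1.130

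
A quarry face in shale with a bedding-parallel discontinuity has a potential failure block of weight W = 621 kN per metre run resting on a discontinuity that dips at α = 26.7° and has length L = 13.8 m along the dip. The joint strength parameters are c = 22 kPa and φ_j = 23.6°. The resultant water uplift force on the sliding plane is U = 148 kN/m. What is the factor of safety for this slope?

Resolving the block weight along and normal to the plane and applying the Mohr–Coulomb strength on the joint:
N' = W cosα − U = 621·cos26.7° − 148 = 406.8 kN/m
Driving force T = W sinα = 621·sin26.7° = 279.0 kN/m
Resisting force R = c·L + N'·tanφ_j = 22·13.8 + 406.8·tan23.6° = 303.6 + 177.7 = 481.3 kN/m
FS = R / T = 481.3 / 279.0 = 1.725

FS = 1.72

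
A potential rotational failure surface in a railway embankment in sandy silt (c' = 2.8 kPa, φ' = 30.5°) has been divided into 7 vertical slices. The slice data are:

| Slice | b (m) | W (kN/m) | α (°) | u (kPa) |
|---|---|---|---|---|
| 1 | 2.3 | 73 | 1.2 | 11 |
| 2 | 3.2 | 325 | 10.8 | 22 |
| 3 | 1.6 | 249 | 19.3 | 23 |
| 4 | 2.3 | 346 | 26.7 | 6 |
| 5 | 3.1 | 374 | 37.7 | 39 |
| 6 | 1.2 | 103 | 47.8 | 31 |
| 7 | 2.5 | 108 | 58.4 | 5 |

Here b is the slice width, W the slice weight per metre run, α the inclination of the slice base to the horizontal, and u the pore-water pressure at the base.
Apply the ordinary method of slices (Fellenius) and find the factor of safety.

FS = 0.90

Ordinary method of slices: FS = Σ[c'·Δl_i + (W_i cosα_i − u_i·Δl_i)·tanφ'] / Σ W_i sinα_i, with Δl_i = b_i / cosα_i.
Slice 1: Δl = 2.3/cos1.2° = 2.301 m; N'_1 = 73·cos1.2° − 11·2.301 = 47.7; c'Δl = 6.44; W sinα = 1.5
Slice 2: Δl = 3.2/cos10.8° = 3.258 m; N'_2 = 325·cos10.8° − 22·3.258 = 247.6; c'Δl = 9.12; W sinα = 60.9
Slice 3: Δl = 1.6/cos19.3° = 1.695 m; N'_3 = 249·cos19.3° − 23·1.695 = 196.0; c'Δl = 4.75; W sinα = 82.3
Slice 4: Δl = 2.3/cos26.7° = 2.575 m; N'_4 = 346·cos26.7° − 6·2.575 = 293.7; c'Δl = 7.21; W sinα = 155.5
Slice 5: Δl = 3.1/cos37.7° = 3.918 m; N'_5 = 374·cos37.7° − 39·3.918 = 143.1; c'Δl = 10.97; W sinα = 228.7
Slice 6: Δl = 1.2/cos47.8° = 1.786 m; N'_6 = 103·cos47.8° − 31·1.786 = 13.8; c'Δl = 5.00; W sinα = 76.3
Slice 7: Δl = 2.5/cos58.4° = 4.771 m; N'_7 = 108·cos58.4° − 5·4.771 = 32.7; c'Δl = 13.36; W sinα = 92.0
Σc'Δl = 56.8 kN/m; ΣN' = 974.6 kN/m; ΣW sinα = 697.2 kN/m
Resisting = 56.8 + 974.6·tan30.5° = 56.8 + 574.1 = 630.9 kN/m
FS = 630.9 / 697.2 = 0.905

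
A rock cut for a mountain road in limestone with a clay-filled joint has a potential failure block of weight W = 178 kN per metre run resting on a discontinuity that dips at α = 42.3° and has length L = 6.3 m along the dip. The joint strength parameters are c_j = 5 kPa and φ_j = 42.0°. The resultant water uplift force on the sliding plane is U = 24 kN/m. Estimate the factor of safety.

FS = 1.07

Resolving the block weight along and normal to the plane and applying the Mohr–Coulomb strength on the joint:
N' = W cosα − U = 178·cos42.3° − 24 = 107.7 kN/m
Driving force T = W sinα = 178·sin42.3° = 119.8 kN/m
Resisting force R = c_j·L + N'·tanφ_j = 5·6.3 + 107.7·tan42.0° = 31.5 + 96.9 = 128.4 kN/m
FS = R / T = 128.4 / 119.8 = 1.072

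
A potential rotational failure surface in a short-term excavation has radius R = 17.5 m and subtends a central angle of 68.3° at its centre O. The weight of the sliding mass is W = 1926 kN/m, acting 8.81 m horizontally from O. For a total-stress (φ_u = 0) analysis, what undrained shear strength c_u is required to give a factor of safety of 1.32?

FS = c_u·L_a·R / (W·d), so c_u = FS·W·d / (L_a·R).
Arc length L_a = R·θ = 17.5·(68.3°·π/180) = 17.5·1.1921 = 20.86 m
c_u = 1.32·1926·8.81 / (20.86·17.5) = 22397.8 / 365.07 = 61.35 kPa

c_u = 61.4 kPa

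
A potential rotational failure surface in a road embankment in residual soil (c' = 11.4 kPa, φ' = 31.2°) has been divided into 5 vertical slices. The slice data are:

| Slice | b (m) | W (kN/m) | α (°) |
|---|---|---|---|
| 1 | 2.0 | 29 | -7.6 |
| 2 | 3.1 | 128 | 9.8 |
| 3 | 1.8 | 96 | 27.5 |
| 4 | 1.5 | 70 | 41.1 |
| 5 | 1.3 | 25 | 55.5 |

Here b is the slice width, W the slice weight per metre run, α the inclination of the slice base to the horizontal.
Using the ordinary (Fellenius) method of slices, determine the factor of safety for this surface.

FS = 2.46

Ordinary method of slices: FS = Σ[c'·Δl_i + (W_i cosα_i)·tanφ'] / Σ W_i sinα_i, with Δl_i = b_i / cosα_i.
Slice 1: Δl = 2.0/cos(-7.6°) = 2.018 m; N'_1 = 29·cos(-7.6°) = 28.7; c'Δl = 23.00; W sinα = -3.8
Slice 2: Δl = 3.1/cos9.8° = 3.146 m; N'_2 = 128·cos9.8° = 126.1; c'Δl = 35.86; W sinα = 21.8
Slice 3: Δl = 1.8/cos27.5° = 2.029 m; N'_3 = 96·cos27.5° = 85.2; c'Δl = 23.13; W sinα = 44.3
Slice 4: Δl = 1.5/cos41.1° = 1.991 m; N'_4 = 70·cos41.1° = 52.7; c'Δl = 22.69; W sinα = 46.0
Slice 5: Δl = 1.3/cos55.5° = 2.295 m; N'_5 = 25·cos55.5° = 14.2; c'Δl = 26.16; W sinα = 20.6
Σc'Δl = 130.9 kN/m; ΣN' = 306.9 kN/m; ΣW sinα = 128.9 kN/m
Resisting = 130.9 + 306.9·tan31.2° = 130.9 + 185.9 = 316.7 kN/m
FS = 316.7 / 128.9 = 2.457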